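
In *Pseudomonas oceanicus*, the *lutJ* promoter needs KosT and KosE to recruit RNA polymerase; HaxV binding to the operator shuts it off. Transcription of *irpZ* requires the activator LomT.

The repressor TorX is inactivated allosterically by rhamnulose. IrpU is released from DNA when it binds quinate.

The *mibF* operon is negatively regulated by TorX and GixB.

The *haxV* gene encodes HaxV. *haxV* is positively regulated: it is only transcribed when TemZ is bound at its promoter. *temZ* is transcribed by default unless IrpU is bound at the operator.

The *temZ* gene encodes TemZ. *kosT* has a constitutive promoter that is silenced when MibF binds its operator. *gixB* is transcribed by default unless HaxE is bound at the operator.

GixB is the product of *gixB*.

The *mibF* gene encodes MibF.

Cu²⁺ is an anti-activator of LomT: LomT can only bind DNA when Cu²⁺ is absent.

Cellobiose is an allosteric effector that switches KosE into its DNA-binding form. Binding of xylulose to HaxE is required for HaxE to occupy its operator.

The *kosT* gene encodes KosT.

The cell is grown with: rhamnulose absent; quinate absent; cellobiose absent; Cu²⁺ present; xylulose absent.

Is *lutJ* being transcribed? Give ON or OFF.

Rhamnulose is absent, so TorX is active.
Xylulose is absent, so HaxE is inactive.
With no repressor bound, *gixB* is transcribed.
So GixB is produced and active.
With repressor TorX bound, *mibF* is not transcribed.
So MibF is not produced.
With no repressor bound, *kosT* is transcribed.
So KosT is produced and active.
Quinate is absent, so IrpU is active.
With repressor IrpU bound, *temZ* is not transcribed.
So TemZ is not produced.
Required activator TemZ is absent, so *haxV* is not transcribed.
So HaxV is not produced.
Cellobiose is absent, so KosE is inactive.
Required activator KosE is absent, so *lutJ* is not transcribed.

OFF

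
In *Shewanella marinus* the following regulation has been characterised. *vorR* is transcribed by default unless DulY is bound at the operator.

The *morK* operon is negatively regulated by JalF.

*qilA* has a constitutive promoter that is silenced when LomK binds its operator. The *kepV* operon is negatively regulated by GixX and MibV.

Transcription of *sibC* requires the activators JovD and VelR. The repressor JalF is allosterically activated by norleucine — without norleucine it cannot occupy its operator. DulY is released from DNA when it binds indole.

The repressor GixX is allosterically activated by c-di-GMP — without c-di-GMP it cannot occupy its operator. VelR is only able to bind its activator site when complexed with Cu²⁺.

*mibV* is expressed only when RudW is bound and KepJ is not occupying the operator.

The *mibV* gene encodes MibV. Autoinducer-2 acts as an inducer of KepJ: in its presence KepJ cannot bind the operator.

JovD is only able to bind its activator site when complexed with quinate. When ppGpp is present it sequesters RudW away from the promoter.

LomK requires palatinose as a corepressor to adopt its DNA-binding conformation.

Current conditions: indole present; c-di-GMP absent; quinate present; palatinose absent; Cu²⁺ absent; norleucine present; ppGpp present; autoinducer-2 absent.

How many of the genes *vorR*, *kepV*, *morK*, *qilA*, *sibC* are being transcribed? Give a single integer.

Indole is present, so DulY is inactive.
With no repressor bound, *vorR* is transcribed.
→ *vorR* is ON.
c-di-GMP is absent, so GixX is inactive.
Autoinducer-2 is absent, so KepJ is active.
ppGpp is present, so RudW is inactive.
With repressor KepJ bound, *mibV* is not transcribed.
So MibV is not produced.
With no repressor bound, *kepV* is transcribed.
→ *kepV* is ON.
Norleucine is present, so JalF is active.
With repressor JalF bound, *morK* is not transcribed.
→ *morK* is OFF.
Palatinose is absent, so LomK is inactive.
With no repressor bound, *qilA* is transcribed.
→ *qilA* is ON.
Quinate is present, so JovD is active.
Cu²⁺ is absent, so VelR is inactive.
Required activator VelR is absent, so *sibC* is not transcribed.
→ *sibC* is OFF.
3 of the 5 genes are transcribed.

3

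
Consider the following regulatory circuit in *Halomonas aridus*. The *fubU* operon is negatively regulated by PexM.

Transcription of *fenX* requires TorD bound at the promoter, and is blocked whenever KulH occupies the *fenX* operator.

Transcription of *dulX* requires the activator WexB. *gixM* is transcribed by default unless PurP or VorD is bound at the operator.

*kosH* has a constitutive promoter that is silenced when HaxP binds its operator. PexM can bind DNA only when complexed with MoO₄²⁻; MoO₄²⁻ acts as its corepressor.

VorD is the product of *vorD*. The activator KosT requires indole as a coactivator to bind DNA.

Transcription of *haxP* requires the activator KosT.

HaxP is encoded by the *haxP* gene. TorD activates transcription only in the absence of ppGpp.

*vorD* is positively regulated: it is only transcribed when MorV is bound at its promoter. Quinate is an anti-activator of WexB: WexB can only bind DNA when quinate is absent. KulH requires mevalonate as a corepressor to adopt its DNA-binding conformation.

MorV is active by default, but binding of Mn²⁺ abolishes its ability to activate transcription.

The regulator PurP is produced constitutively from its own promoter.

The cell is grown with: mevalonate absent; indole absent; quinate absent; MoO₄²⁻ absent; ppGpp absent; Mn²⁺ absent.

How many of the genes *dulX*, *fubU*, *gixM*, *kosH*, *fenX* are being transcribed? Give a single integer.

4

Quinate is absent, so WexB is active.
No repressor is bound and WexB is active, so *dulX* is transcribed.
→ *dulX* is ON.
MoO₄²⁻ is absent, so PexM is inactive.
With no repressor bound, *fubU* is transcribed.
→ *fubU* is ON.
PurP is produced constitutively and is active.
Mn²⁺ is absent, so MorV is active.
No repressor is bound and MorV is active, so *vorD* is transcribed.
So VorD is produced and active.
With repressor PurP bound, *gixM* is not transcribed.
→ *gixM* is OFF.
Indole is absent, so KosT is inactive.
Required activator KosT is absent, so *haxP* is not transcribed.
So HaxP is not produced.
With no repressor bound, *kosH* is transcribed.
→ *kosH* is ON.
ppGpp is absent, so TorD is active.
Mevalonate is absent, so KulH is inactive.
No repressor is bound and TorD is active, so *fenX* is transcribed.
→ *fenX* is ON.
4 of the 5 genes are transcribed.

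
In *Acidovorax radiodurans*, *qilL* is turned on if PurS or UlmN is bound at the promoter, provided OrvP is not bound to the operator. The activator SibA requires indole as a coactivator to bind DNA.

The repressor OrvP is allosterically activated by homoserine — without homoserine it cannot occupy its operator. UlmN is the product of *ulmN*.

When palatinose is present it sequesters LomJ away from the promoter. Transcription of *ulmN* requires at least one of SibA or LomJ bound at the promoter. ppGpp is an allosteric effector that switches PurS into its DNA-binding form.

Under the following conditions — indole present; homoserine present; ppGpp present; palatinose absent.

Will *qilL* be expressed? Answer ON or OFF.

OFF

ppGpp is present, so PurS is active.
Homoserine is present, so OrvP is active.
Indole is present, so SibA is active.
Palatinose is absent, so LomJ is active.
Activator SibA is present, so *ulmN* is transcribed.
So UlmN is produced and active.
With repressor OrvP bound, *qilL* is not transcribed.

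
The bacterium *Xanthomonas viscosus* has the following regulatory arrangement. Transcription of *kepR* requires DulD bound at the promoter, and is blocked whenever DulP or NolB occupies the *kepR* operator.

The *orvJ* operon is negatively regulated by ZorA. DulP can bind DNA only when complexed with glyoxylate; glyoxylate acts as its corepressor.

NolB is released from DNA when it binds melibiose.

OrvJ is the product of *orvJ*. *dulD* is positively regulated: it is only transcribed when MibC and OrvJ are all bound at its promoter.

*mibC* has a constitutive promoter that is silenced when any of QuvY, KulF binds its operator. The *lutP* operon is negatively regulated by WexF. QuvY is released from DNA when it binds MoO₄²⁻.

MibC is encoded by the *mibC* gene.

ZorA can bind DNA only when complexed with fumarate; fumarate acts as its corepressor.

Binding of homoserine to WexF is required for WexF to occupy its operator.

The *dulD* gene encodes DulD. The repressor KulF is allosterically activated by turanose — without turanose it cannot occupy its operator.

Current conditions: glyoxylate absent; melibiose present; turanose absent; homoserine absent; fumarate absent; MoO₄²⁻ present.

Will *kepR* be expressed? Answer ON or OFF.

MoO₄²⁻ is present, so QuvY is inactive.
Turanose is absent, so KulF is inactive.
With no repressor bound, *mibC* is transcribed.
So MibC is produced and active.
Fumarate is absent, so ZorA is inactive.
With no repressor bound, *orvJ* is transcribed.
So OrvJ is produced and active.
No repressor is bound and MibC and OrvJ are active, so *dulD* is transcribed.
So DulD is produced and active.
Glyoxylate is absent, so DulP is inactive.
Melibiose is present, so NolB is inactive.
No repressor is bound and DulD is active, so *kepR* is transcribed.

ON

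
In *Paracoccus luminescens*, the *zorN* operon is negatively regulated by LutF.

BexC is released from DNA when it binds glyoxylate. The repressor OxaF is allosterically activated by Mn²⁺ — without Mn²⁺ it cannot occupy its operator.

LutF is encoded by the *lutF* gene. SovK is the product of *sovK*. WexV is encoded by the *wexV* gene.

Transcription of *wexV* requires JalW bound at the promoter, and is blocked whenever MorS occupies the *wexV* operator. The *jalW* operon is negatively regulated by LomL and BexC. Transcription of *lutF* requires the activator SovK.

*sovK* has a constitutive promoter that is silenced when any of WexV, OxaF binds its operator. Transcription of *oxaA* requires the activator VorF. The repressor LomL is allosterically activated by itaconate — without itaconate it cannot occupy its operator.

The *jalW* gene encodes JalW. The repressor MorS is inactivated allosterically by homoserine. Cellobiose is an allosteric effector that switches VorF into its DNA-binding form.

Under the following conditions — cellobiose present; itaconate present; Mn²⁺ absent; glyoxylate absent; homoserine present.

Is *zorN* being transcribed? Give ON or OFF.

OFF

Itaconate is present, so LomL is active.
Glyoxylate is absent, so BexC is active.
With repressor LomL bound, *jalW* is not transcribed.
So JalW is not produced.
Homoserine is present, so MorS is inactive.
Required activator JalW is absent, so *wexV* is not transcribed.
So WexV is not produced.
Mn²⁺ is absent, so OxaF is inactive.
With no repressor bound, *sovK* is transcribed.
So SovK is produced and active.
No repressor is bound and SovK is active, so *lutF* is transcribed.
So LutF is produced and active.
With repressor LutF bound, *zorN* is not transcribed.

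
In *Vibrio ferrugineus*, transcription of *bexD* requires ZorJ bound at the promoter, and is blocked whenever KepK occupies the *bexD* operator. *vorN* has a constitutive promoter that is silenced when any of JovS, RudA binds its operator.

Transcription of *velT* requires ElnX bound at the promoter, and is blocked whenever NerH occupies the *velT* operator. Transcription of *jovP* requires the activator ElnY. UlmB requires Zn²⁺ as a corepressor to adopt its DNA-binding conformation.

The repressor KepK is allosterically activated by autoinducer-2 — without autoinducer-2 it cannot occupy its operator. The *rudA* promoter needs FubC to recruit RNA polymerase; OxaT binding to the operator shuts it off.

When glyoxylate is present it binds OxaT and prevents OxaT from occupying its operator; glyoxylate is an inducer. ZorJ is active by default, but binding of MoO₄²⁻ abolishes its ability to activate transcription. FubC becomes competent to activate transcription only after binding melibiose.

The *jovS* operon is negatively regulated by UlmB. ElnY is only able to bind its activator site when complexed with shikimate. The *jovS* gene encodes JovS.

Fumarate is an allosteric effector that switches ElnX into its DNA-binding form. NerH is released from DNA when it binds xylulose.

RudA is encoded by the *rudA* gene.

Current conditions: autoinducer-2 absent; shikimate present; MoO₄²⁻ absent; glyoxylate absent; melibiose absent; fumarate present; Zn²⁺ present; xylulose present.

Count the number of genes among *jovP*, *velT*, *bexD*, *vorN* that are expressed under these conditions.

4

Shikimate is present, so ElnY is active.
No repressor is bound and ElnY is active, so *jovP* is transcribed.
→ *jovP* is ON.
Xylulose is present, so NerH is inactive.
Fumarate is present, so ElnX is active.
No repressor is bound and ElnX is active, so *velT* is transcribed.
→ *velT* is ON.
MoO₄²⁻ is absent, so ZorJ is active.
Autoinducer-2 is absent, so KepK is inactive.
No repressor is bound and ZorJ is active, so *bexD* is transcribed.
→ *bexD* is ON.
Zn²⁺ is present, so UlmB is active.
With repressor UlmB bound, *jovS* is not transcribed.
So JovS is not produced.
Glyoxylate is absent, so OxaT is active.
Melibiose is absent, so FubC is inactive.
With repressor OxaT bound, *rudA* is not transcribed.
So RudA is not produced.
With no repressor bound, *vorN* is transcribed.
→ *vorN* is ON.
4 of the 4 genes are transcribed.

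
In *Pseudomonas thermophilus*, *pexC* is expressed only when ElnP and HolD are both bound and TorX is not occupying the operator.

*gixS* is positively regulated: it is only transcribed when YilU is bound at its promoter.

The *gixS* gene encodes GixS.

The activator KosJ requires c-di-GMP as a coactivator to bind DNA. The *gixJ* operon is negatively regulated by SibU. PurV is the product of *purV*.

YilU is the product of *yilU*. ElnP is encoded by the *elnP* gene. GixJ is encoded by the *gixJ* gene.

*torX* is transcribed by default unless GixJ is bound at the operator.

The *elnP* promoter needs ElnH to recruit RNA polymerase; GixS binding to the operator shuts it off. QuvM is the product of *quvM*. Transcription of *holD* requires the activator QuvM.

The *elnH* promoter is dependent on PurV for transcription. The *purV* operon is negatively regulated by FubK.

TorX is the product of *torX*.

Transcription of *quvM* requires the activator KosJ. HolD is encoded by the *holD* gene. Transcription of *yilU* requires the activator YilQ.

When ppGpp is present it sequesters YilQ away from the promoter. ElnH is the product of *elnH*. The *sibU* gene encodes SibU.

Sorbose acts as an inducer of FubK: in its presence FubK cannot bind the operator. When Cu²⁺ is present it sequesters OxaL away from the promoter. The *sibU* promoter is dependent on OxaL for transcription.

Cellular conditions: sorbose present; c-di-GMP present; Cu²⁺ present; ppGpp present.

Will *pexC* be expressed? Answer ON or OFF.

ON

Sorbose is present, so FubK is inactive.
With no repressor bound, *purV* is transcribed.
So PurV is produced and active.
No repressor is bound and PurV is active, so *elnH* is transcribed.
So ElnH is produced and active.
ppGpp is present, so YilQ is inactive.
Required activator YilQ is absent, so *yilU* is not transcribed.
So YilU is not produced.
Required activator YilU is absent, so *gixS* is not transcribed.
So GixS is not produced.
No repressor is bound and ElnH is active, so *elnP* is transcribed.
So ElnP is produced and active.
c-di-GMP is present, so KosJ is active.
No repressor is bound and KosJ is active, so *quvM* is transcribed.
So QuvM is produced and active.
No repressor is bound and QuvM is active, so *holD* is transcribed.
So HolD is produced and active.
Cu²⁺ is present, so OxaL is inactive.
Required activator OxaL is absent, so *sibU* is not transcribed.
So SibU is not produced.
With no repressor bound, *gixJ* is transcribed.
So GixJ is produced and active.
With repressor GixJ bound, *torX* is not transcribed.
So TorX is not produced.
No repressor is bound and ElnP and HolD are active, so *pexC* is transcribed.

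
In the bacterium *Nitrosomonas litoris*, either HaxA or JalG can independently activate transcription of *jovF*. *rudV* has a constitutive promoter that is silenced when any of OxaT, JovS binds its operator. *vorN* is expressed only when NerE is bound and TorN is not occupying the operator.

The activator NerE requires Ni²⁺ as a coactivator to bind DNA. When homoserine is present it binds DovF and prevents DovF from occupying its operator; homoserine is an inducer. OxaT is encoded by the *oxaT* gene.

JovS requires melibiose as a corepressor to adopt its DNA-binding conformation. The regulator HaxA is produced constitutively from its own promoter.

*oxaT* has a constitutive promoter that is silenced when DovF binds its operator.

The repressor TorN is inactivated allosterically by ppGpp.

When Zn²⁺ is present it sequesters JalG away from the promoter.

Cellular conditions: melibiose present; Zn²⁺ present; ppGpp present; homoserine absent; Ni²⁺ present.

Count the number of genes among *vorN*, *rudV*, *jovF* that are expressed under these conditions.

ppGpp is present, so TorN is inactive.
Ni²⁺ is present, so NerE is active.
No repressor is bound and NerE is active, so *vorN* is transcribed.
→ *vorN* is ON.
Homoserine is absent, so DovF is active.
With repressor DovF bound, *oxaT* is not transcribed.
So OxaT is not produced.
Melibiose is present, so JovS is active.
With repressor JovS bound, *rudV* is not transcribed.
→ *rudV* is OFF.
HaxA is produced constitutively and is active.
Zn²⁺ is present, so JalG is inactive.
Activator HaxA is present, so *jovF* is transcribed.
→ *jovF* is ON.
2 of the 3 genes are transcribed.

2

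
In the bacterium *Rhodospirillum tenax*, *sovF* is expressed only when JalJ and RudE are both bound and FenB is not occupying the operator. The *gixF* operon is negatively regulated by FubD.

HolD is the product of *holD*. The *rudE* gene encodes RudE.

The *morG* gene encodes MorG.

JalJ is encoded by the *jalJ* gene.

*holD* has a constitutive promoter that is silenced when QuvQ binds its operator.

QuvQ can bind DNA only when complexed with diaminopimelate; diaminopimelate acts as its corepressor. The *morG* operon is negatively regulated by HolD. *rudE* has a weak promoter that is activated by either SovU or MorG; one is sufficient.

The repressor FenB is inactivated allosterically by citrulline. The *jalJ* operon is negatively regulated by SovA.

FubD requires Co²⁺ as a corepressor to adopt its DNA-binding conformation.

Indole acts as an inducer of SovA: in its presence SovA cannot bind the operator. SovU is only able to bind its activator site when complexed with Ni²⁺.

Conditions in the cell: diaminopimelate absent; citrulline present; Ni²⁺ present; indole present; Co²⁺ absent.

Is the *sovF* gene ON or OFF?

Indole is present, so SovA is inactive.
With no repressor bound, *jalJ* is transcribed.
So JalJ is produced and active.
Ni²⁺ is present, so SovU is active.
Diaminopimelate is absent, so QuvQ is inactive.
With no repressor bound, *holD* is transcribed.
So HolD is produced and active.
With repressor HolD bound, *morG* is not transcribed.
So MorG is not produced.
Activator SovU is present, so *rudE* is transcribed.
So RudE is produced and active.
Citrulline is present, so FenB is inactive.
No repressor is bound and JalJ and RudE are active, so *sovF* is transcribed.

ON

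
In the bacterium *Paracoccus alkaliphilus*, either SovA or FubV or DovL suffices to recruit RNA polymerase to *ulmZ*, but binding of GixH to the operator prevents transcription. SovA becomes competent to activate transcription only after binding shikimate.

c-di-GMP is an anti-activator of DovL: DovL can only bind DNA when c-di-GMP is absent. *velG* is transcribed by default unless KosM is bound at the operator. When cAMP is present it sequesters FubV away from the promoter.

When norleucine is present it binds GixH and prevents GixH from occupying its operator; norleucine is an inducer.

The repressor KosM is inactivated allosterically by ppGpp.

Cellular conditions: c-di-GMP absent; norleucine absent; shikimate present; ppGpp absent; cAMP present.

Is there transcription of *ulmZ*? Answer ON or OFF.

OFF

Shikimate is present, so SovA is active.
Norleucine is absent, so GixH is active.
cAMP is present, so FubV is inactive.
c-di-GMP is absent, so DovL is active.
With repressor GixH bound, *ulmZ* is not transcribed.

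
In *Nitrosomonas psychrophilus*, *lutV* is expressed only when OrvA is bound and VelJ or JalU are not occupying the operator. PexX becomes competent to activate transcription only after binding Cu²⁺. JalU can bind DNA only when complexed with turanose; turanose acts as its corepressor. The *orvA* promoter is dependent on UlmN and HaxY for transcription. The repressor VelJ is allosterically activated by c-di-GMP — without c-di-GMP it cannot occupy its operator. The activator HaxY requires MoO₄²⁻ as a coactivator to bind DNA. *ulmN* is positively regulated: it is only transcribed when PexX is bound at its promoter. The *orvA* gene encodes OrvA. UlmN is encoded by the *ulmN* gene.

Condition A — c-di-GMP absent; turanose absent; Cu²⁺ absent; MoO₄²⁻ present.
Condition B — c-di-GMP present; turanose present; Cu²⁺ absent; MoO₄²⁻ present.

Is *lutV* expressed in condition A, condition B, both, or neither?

Condition A:
c-di-GMP is absent, so VelJ is inactive.
Turanose is absent, so JalU is inactive.
Cu²⁺ is absent, so PexX is inactive.
Required activator PexX is absent, so *ulmN* is not transcribed.
So UlmN is not produced.
MoO₄²⁻ is present, so HaxY is active.
Required activator UlmN is absent, so *orvA* is not transcribed.
So OrvA is not produced.
Required activator OrvA is absent, so *lutV* is not transcribed.
→ *lutV* is OFF in A.
Condition B:
c-di-GMP is present, so VelJ is active.
Turanose is present, so JalU is active.
Cu²⁺ is absent, so PexX is inactive.
Required activator PexX is absent, so *ulmN* is not transcribed.
So UlmN is not produced.
MoO₄²⁻ is present, so HaxY is active.
Required activator UlmN is absent, so *orvA* is not transcribed.
So OrvA is not produced.
With repressor VelJ bound, *lutV* is not transcribed.
→ *lutV* is OFF in B.

neither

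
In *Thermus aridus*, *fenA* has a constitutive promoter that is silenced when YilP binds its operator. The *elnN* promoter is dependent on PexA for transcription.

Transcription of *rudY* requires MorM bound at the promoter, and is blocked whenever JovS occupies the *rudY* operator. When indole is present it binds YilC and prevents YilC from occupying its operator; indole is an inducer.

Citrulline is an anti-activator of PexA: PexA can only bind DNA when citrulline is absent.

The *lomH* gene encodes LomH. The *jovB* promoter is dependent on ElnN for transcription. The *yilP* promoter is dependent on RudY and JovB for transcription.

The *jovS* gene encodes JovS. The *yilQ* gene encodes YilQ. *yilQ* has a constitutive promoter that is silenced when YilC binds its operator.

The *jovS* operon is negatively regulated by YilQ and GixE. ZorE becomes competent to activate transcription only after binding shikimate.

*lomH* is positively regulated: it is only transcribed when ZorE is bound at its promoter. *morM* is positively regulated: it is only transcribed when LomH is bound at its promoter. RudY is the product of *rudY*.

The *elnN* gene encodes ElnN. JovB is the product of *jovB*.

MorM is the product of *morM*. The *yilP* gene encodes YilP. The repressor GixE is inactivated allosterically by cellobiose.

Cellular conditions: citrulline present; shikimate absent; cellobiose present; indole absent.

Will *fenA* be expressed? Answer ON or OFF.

ON

Indole is absent, so YilC is active.
With repressor YilC bound, *yilQ* is not transcribed.
So YilQ is not produced.
Cellobiose is present, so GixE is inactive.
With no repressor bound, *jovS* is transcribed.
So JovS is produced and active.
Shikimate is absent, so ZorE is inactive.
Required activator ZorE is absent, so *lomH* is not transcribed.
So LomH is not produced.
Required activator LomH is absent, so *morM* is not transcribed.
So MorM is not produced.
With repressor JovS bound, *rudY* is not transcribed.
So RudY is not produced.
Citrulline is present, so PexA is inactive.
Required activator PexA is absent, so *elnN* is not transcribed.
So ElnN is not produced.
Required activator ElnN is absent, so *jovB* is not transcribed.
So JovB is not produced.
Required activator RudY is absent, so *yilP* is not transcribed.
So YilP is not produced.
With no repressor bound, *fenA* is transcribed.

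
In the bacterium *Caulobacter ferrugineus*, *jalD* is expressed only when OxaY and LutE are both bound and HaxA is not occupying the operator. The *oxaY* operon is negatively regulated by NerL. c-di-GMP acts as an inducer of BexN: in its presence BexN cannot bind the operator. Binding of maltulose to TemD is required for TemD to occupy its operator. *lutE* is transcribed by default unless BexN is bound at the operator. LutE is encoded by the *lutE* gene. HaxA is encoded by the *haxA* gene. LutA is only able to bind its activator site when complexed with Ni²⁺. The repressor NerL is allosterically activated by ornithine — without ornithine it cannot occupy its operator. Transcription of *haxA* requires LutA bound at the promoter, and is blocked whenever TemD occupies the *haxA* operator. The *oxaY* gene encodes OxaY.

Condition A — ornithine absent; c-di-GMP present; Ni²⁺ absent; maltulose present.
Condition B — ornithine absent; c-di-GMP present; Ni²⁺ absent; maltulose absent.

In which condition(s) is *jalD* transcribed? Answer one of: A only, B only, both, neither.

Condition A:
Ornithine is absent, so NerL is inactive.
With no repressor bound, *oxaY* is transcribed.
So OxaY is produced and active.
c-di-GMP is present, so BexN is inactive.
With no repressor bound, *lutE* is transcribed.
So LutE is produced and active.
Ni²⁺ is absent, so LutA is inactive.
Maltulose is present, so TemD is active.
With repressor TemD bound, *haxA* is not transcribed.
So HaxA is not produced.
No repressor is bound and OxaY and LutE are active, so *jalD* is transcribed.
→ *jalD* is ON in A.
Condition B:
Ornithine is absent, so NerL is inactive.
With no repressor bound, *oxaY* is transcribed.
So OxaY is produced and active.
c-di-GMP is present, so BexN is inactive.
With no repressor bound, *lutE* is transcribed.
So LutE is produced and active.
Ni²⁺ is absent, so LutA is inactive.
Maltulose is absent, so TemD is inactive.
Required activator LutA is absent, so *haxA* is not transcribed.
So HaxA is not produced.
No repressor is bound and OxaY and LutE are active, so *jalD* is transcribed.
→ *jalD* is ON in B.

both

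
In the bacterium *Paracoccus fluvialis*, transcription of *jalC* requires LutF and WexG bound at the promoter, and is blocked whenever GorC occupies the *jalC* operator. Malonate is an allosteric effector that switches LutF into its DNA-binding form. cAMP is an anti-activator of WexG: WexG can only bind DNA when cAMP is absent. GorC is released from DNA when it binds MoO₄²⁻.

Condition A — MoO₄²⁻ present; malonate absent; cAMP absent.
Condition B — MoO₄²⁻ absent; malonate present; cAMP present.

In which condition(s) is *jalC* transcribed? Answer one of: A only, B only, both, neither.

neither

Condition A:
MoO₄²⁻ is present, so GorC is inactive.
Malonate is absent, so LutF is inactive.
cAMP is absent, so WexG is active.
Required activator LutF is absent, so *jalC* is not transcribed.
→ *jalC* is OFF in A.
Condition B:
MoO₄²⁻ is absent, so GorC is active.
Malonate is present, so LutF is active.
cAMP is present, so WexG is inactive.
With repressor GorC bound, *jalC* is not transcribed.
→ *jalC* is OFF in B.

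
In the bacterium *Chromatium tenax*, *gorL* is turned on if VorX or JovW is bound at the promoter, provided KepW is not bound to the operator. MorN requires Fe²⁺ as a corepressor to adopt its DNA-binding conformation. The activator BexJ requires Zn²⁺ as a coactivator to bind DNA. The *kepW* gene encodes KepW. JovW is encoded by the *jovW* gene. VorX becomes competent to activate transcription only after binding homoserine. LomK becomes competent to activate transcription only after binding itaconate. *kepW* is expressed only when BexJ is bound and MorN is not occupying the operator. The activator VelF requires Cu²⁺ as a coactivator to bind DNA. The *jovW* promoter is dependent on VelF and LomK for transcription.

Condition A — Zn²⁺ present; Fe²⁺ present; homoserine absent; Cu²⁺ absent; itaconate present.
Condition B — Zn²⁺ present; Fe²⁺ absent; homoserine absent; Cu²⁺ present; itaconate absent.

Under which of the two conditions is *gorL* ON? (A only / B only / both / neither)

neither

Condition A:
Zn²⁺ is present, so BexJ is active.
Fe²⁺ is present, so MorN is active.
With repressor MorN bound, *kepW* is not transcribed.
So KepW is not produced.
Homoserine is absent, so VorX is inactive.
Cu²⁺ is absent, so VelF is inactive.
Itaconate is present, so LomK is active.
Required activator VelF is absent, so *jovW* is not transcribed.
So JovW is not produced.
No activator is available at the *gorL* promoter, so *gorL* is not transcribed.
→ *gorL* is OFF in A.
Condition B:
Zn²⁺ is present, so BexJ is active.
Fe²⁺ is absent, so MorN is inactive.
No repressor is bound and BexJ is active, so *kepW* is transcribed.
So KepW is produced and active.
Homoserine is absent, so VorX is inactive.
Cu²⁺ is present, so VelF is active.
Itaconate is absent, so LomK is inactive.
Required activator LomK is absent, so *jovW* is not transcribed.
So JovW is not produced.
With repressor KepW bound, *gorL* is not transcribed.
→ *gorL* is OFF in B.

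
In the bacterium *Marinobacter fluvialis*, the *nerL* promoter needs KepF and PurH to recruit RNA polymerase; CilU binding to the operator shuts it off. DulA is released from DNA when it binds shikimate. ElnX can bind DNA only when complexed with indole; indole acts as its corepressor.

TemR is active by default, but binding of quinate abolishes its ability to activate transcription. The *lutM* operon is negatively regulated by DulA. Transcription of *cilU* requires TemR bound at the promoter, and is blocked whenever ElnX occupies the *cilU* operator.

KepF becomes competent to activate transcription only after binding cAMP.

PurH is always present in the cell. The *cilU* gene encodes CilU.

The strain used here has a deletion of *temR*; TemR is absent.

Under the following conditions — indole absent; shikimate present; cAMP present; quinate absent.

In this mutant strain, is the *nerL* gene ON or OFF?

cAMP is present, so KepF is active.
PurH is produced constitutively and is active.
Indole is absent, so ElnX is inactive.
TemR is non-functional in this strain, so it has no effect.
Required activator TemR is absent, so *cilU* is not transcribed.
So CilU is not produced.
No repressor is bound and KepF and PurH are active, so *nerL* is transcribed.

ON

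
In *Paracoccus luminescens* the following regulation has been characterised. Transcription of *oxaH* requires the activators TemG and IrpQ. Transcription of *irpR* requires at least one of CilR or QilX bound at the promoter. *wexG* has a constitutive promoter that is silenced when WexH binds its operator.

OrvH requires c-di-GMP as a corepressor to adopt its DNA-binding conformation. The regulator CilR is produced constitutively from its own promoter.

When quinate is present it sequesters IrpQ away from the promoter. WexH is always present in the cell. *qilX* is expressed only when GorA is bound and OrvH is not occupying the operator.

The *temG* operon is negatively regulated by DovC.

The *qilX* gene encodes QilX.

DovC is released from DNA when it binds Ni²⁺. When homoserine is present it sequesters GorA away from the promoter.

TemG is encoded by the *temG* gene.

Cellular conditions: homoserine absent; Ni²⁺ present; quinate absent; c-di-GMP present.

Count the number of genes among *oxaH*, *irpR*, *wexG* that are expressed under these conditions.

Ni²⁺ is present, so DovC is inactive.
With no repressor bound, *temG* is transcribed.
So TemG is produced and active.
Quinate is absent, so IrpQ is active.
No repressor is bound and TemG and IrpQ are active, so *oxaH* is transcribed.
→ *oxaH* is ON.
CilR is produced constitutively and is active.
c-di-GMP is present, so OrvH is active.
Homoserine is absent, so GorA is active.
With repressor OrvH bound, *qilX* is not transcribed.
So QilX is not produced.
Activator CilR is present, so *irpR* is transcribed.
→ *irpR* is ON.
WexH is produced constitutively and is active.
With repressor WexH bound, *wexG* is not transcribed.
→ *wexG* is OFF.
2 of the 3 genes are transcribed.

2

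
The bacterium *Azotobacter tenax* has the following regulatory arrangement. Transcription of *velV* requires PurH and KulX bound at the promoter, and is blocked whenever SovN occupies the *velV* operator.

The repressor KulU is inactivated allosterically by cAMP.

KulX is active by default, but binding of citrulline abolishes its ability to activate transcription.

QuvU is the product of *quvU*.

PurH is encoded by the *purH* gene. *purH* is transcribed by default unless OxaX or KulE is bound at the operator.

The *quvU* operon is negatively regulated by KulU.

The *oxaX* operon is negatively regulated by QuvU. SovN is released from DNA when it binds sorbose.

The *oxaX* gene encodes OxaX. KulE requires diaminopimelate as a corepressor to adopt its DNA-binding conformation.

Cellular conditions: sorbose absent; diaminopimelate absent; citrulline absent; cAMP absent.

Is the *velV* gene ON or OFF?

OFF

Sorbose is absent, so SovN is active.
cAMP is absent, so KulU is active.
With repressor KulU bound, *quvU* is not transcribed.
So QuvU is not produced.
With no repressor bound, *oxaX* is transcribed.
So OxaX is produced and active.
Diaminopimelate is absent, so KulE is inactive.
With repressor OxaX bound, *purH* is not transcribed.
So PurH is not produced.
Citrulline is absent, so KulX is active.
With repressor SovN bound, *velV* is not transcribed.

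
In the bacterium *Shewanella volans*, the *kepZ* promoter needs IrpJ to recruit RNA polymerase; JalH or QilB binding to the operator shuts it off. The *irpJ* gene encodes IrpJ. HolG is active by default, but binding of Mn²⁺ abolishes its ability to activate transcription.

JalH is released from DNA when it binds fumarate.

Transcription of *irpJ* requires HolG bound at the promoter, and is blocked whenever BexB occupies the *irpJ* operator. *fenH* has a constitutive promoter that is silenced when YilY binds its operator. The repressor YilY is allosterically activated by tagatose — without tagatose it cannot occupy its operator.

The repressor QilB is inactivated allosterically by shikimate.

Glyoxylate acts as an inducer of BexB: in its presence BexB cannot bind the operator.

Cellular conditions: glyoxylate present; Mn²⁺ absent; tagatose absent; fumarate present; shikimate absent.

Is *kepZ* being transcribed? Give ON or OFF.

OFF

Fumarate is present, so JalH is inactive.
Mn²⁺ is absent, so HolG is active.
Glyoxylate is present, so BexB is inactive.
No repressor is bound and HolG is active, so *irpJ* is transcribed.
So IrpJ is produced and active.
Shikimate is absent, so QilB is active.
With repressor QilB bound, *kepZ* is not transcribed.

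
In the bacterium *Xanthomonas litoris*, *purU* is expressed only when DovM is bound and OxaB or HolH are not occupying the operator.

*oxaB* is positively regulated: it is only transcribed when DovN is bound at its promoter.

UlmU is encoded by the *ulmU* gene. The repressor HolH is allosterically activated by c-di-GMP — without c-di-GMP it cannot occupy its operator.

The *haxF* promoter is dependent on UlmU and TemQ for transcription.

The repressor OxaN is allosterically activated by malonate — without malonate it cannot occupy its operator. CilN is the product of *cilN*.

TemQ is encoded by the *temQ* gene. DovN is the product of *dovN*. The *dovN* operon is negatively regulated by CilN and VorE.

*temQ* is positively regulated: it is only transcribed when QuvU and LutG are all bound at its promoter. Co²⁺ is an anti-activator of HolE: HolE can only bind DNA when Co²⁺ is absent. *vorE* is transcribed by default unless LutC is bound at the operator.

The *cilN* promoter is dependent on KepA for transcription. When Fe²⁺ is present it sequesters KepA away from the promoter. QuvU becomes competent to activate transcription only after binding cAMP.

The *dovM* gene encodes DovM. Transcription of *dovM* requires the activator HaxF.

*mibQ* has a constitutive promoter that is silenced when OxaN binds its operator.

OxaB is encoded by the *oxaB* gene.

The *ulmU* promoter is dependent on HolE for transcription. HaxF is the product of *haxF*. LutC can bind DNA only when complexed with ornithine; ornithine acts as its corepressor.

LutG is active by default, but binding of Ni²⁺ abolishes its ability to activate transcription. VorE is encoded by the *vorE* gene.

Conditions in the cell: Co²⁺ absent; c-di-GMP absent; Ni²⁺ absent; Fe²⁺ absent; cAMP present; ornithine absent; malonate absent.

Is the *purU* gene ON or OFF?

Fe²⁺ is absent, so KepA is active.
No repressor is bound and KepA is active, so *cilN* is transcribed.
So CilN is produced and active.
Ornithine is absent, so LutC is inactive.
With no repressor bound, *vorE* is transcribed.
So VorE is produced and active.
With repressor CilN bound, *dovN* is not transcribed.
So DovN is not produced.
Required activator DovN is absent, so *oxaB* is not transcribed.
So OxaB is not produced.
c-di-GMP is absent, so HolH is inactive.
Co²⁺ is absent, so HolE is active.
No repressor is bound and HolE is active, so *ulmU* is transcribed.
So UlmU is produced and active.
cAMP is present, so QuvU is active.
Ni²⁺ is absent, so LutG is active.
No repressor is bound and QuvU and LutG are active, so *temQ* is transcribed.
So TemQ is produced and active.
No repressor is bound and UlmU and TemQ are active, so *haxF* is transcribed.
So HaxF is produced and active.
No repressor is bound and HaxF is active, so *dovM* is transcribed.
So DovM is produced and active.
No repressor is bound and DovM is active, so *purU* is transcribed.

ON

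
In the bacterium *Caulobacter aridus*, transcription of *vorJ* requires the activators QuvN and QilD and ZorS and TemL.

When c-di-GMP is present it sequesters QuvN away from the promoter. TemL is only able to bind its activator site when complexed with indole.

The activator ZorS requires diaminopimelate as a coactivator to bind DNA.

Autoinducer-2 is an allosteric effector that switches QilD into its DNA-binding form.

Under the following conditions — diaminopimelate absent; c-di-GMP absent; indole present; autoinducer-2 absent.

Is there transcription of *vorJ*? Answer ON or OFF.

c-di-GMP is absent, so QuvN is active.
Autoinducer-2 is absent, so QilD is inactive.
Diaminopimelate is absent, so ZorS is inactive.
Indole is present, so TemL is active.
Required activator QilD is absent, so *vorJ* is not transcribed.

OFF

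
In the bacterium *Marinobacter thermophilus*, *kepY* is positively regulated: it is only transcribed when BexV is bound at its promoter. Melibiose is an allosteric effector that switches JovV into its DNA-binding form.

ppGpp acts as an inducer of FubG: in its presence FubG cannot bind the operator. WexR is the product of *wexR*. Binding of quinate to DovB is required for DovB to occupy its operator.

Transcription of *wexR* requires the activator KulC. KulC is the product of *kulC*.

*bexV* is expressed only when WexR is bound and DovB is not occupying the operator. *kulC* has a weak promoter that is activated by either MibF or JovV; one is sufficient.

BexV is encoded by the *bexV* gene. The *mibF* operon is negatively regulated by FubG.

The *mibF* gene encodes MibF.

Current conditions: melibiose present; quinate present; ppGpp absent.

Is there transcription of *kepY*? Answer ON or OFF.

OFF

ppGpp is absent, so FubG is active.
With repressor FubG bound, *mibF* is not transcribed.
So MibF is not produced.
Melibiose is present, so JovV is active.
Activator JovV is present, so *kulC* is transcribed.
So KulC is produced and active.
No repressor is bound and KulC is active, so *wexR* is transcribed.
So WexR is produced and active.
Quinate is present, so DovB is active.
With repressor DovB bound, *bexV* is not transcribed.
So BexV is not produced.
Required activator BexV is absent, so *kepY* is not transcribed.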